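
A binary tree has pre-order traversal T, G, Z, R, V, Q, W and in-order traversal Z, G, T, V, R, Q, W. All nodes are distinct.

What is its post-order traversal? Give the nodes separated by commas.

Z, G, V, W, Q, R, T

The first element of pre-order is the root; it splits in-order into left and right subtrees.
Root T: left subtree has 2 nodes {Z, G}, right has 4 {V, R, Q, W}.
  Root G: left subtree has 1 node {Z}, right has 0 { }.
  Root R: left subtree has 1 node {V}, right has 2 {Q, W}.
    Root Q: left subtree has 0 nodes { }, right has 1 {W}.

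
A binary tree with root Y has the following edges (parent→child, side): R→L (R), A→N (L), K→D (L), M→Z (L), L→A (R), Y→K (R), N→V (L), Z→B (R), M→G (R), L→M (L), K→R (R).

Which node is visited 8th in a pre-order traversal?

B

Pre-order visits the node, then its left subtree, then its right subtree.
Visit Y.
At Y: no left child.
At Y: go right to K.
  Visit K.
  At K: go left to D.
    D is a leaf — visit D.
  At K: go right to R.
    Visit R.
    At R: no left child.
    At R: go right to L.
      Visit L.
      At L: go left to M.
        Visit M.
        At M: go left to Z.
          Visit Z.
          At Z: no left child.
          At Z: go right to B.
            B is a leaf — visit B.
        At M: go right to G.
          G is a leaf — visit G.
      At L: go right to A.
        Visit A.
        At A: go left to N.
          Visit N.
          At N: go left to V.
            V is a leaf — visit V.
          At N: no right child.
        At A: no right child.
Full pre-order sequence: Y, K, D, R, L, M, Z, B, G, A, N, V.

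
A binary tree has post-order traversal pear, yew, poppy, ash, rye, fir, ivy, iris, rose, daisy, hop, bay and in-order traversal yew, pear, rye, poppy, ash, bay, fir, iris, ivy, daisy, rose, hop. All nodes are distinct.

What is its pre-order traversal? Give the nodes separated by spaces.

bay rye yew pear ash poppy hop daisy iris fir ivy rose

The last element of post-order is the root; it splits in-order into left and right subtrees.
Root bay: left subtree has 5 nodes {yew, pear, rye, poppy, ash}, right has 6 {fir, iris, ivy, daisy, rose, hop}.
  Root rye: left subtree has 2 nodes {yew, pear}, right has 2 {poppy, ash}.
    Root yew: left subtree has 0 nodes { }, right has 1 {pear}.
    Root ash: left subtree has 1 node {poppy}, right has 0 { }.
  Root hop: left subtree has 5 nodes {fir, iris, ivy, daisy, rose}, right has 0 { }.
    Root daisy: left subtree has 3 nodes {fir, iris, ivy}, right has 1 {rose}.
      Root iris: left subtree has 1 node {fir}, right has 1 {ivy}.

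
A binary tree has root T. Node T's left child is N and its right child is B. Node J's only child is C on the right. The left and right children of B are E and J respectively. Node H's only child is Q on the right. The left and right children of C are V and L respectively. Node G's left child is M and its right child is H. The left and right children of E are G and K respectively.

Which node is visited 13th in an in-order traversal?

L

In-order visits the left subtree, then the node, then the right subtree.
At T: go left to N.
  N is a leaf — visit N.
Visit T.
At T: go right to B.
  At B: go left to E.
    At E: go left to G.
      At G: go left to M.
        M is a leaf — visit M.
      Visit G.
      At G: go right to H.
        At H: no left child.
        Visit H.
        At H: go right to Q.
          Q is a leaf — visit Q.
    Visit E.
    At E: go right to K.
      K is a leaf — visit K.
  Visit B.
  At B: go right to J.
    At J: no left child.
    Visit J.
    At J: go right to C.
      At C: go left to V.
        V is a leaf — visit V.
      Visit C.
      At C: go right to L.
        L is a leaf — visit L.
Full in-order sequence: N, T, M, G, H, Q, E, K, B, J, V, C, L.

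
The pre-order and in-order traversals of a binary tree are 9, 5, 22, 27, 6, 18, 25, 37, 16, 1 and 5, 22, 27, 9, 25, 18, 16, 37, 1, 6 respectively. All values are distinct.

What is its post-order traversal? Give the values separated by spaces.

27 22 5 25 16 1 37 18 6 9

The first element of pre-order is the root; it splits in-order into left and right subtrees.
Root 9: left subtree has 3 nodes {5, 22, 27}, right has 6 {25, 18, 16, 37, 1, 6}.
  Root 5: left subtree has 0 nodes { }, right has 2 {22, 27}.
    Root 22: left subtree has 0 nodes { }, right has 1 {27}.
  Root 6: left subtree has 5 nodes {25, 18, 16, 37, 1}, right has 0 { }.
    Root 18: left subtree has 1 node {25}, right has 3 {16, 37, 1}.
      Root 37: left subtree has 1 node {16}, right has 1 {1}.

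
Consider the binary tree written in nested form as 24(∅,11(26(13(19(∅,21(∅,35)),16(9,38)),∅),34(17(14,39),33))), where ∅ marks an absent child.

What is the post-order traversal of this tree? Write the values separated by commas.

Post-order visits the left subtree, then the right subtree, then the node.
At 24: no left child.
At 24: go right to 11.
  At 11: go left to 26.
    At 26: go left to 13.
      At 13: go left to 19.
        At 19: no left child.
        At 19: go right to 21.
          At 21: no left child.
          At 21: go right to 35.
            35 is a leaf — visit 35.
          Visit 21.
        Visit 19.
      At 13: go right to 16.
        At 16: go left to 9.
          9 is a leaf — visit 9.
        At 16: go right to 38.
          38 is a leaf — visit 38.
        Visit 16.
      Visit 13.
    At 26: no right child.
    Visit 26.
  At 11: go right to 34.
    At 34: go left to 17.
      At 17: go left to 14.
        14 is a leaf — visit 14.
      At 17: go right to 39.
        39 is a leaf — visit 39.
      Visit 17.
    At 34: go right to 33.
      33 is a leaf — visit 33.
    Visit 34.
  Visit 11.
Visit 24.

35, 21, 19, 9, 38, 16, 13, 26, 14, 39, 17, 33, 34, 11, 24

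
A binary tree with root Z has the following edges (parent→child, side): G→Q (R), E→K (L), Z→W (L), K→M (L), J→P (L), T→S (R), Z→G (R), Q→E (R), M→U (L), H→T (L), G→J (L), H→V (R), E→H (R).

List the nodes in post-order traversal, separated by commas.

Post-order visits the left subtree, then the right subtree, then the node.
At Z: go left to W.
  W is a leaf — visit W.
At Z: go right to G.
  At G: go left to J.
    At J: go left to P.
      P is a leaf — visit P.
    At J: no right child.
    Visit J.
  At G: go right to Q.
    At Q: no left child.
    At Q: go right to E.
      At E: go left to K.
        At K: go left to M.
          At M: go left to U.
            U is a leaf — visit U.
          At M: no right child.
          Visit M.
        At K: no right child.
        Visit K.
      At E: go right to H.
        At H: go left to T.
          At T: no left child.
          At T: go right to S.
            S is a leaf — visit S.
          Visit T.
        At H: go right to V.
          V is a leaf — visit V.
        Visit H.
      Visit E.
    Visit Q.
  Visit G.
Visit Z.

W, P, J, U, M, K, S, T, V, H, E, Q, G, Z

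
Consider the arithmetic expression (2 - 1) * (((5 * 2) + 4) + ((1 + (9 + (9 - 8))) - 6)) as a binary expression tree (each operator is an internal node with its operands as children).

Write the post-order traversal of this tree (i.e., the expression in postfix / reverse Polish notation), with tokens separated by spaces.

2 1 - 5 2 * 4 + 1 9 9 8 - + + 6 - + *

Post-order on an expression tree gives postfix notation: for each operator, emit left operand, right operand, then the operator.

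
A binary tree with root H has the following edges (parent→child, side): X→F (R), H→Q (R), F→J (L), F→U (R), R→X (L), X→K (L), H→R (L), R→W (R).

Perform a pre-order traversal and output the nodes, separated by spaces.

H R X K F J U W Q

Pre-order visits the node, then its left subtree, then its right subtree.
Visit H.
At H: go left to R.
  Visit R.
  At R: go left to X.
    Visit X.
    At X: go left to K.
      K is a leaf — visit K.
    At X: go right to F.
      Visit F.
      At F: go left to J.
        J is a leaf — visit J.
      At F: go right to U.
        U is a leaf — visit U.
  At R: go right to W.
    W is a leaf — visit W.
At H: go right to Q.
  Q is a leaf — visit Q.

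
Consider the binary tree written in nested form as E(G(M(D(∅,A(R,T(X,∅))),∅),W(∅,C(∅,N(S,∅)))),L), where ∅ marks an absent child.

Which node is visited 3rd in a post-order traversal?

T

Post-order visits the left subtree, then the right subtree, then the node.
At E: go left to G.
  At G: go left to M.
    At M: go left to D.
      At D: no left child.
      At D: go right to A.
        At A: go left to R.
          R is a leaf — visit R.
        At A: go right to T.
          At T: go left to X.
            X is a leaf — visit X.
          At T: no right child.
          Visit T.
        Visit A.
      Visit D.
    At M: no right child.
    Visit M.
  At G: go right to W.
    At W: no left child.
    At W: go right to C.
      At C: no left child.
      At C: go right to N.
        At N: go left to S.
          S is a leaf — visit S.
        At N: no right child.
        Visit N.
      Visit C.
    Visit W.
  Visit G.
At E: go right to L.
  L is a leaf — visit L.
Visit E.
Full post-order sequence: R, X, T, A, D, M, S, N, C, W, G, L, E.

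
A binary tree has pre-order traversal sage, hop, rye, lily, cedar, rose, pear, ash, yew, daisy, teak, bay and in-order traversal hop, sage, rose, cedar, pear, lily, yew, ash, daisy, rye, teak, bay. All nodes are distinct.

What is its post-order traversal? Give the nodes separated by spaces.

The first element of pre-order is the root; it splits in-order into left and right subtrees.
Root sage: left subtree has 1 node {hop}, right has 10 {rose, cedar, pear, lily, yew, ash, daisy, rye, teak, bay}.
  Root rye: left subtree has 7 nodes {rose, cedar, pear, lily, yew, ash, daisy}, right has 2 {teak, bay}.
    Root lily: left subtree has 3 nodes {rose, cedar, pear}, right has 3 {yew, ash, daisy}.
      Root cedar: left subtree has 1 node {rose}, right has 1 {pear}.
      Root ash: left subtree has 1 node {yew}, right has 1 {daisy}.
    Root teak: left subtree has 0 nodes { }, right has 1 {bay}.

hop rose pear cedar yew daisy ash lily bay teak rye sage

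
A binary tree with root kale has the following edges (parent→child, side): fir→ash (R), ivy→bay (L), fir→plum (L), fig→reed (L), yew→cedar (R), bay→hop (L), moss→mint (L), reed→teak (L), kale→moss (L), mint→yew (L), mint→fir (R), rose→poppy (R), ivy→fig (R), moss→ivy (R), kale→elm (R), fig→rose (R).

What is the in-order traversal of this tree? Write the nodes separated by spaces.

In-order visits the left subtree, then the node, then the right subtree.
At kale: go left to moss.
  At moss: go left to mint.
    At mint: go left to yew.
      At yew: no left child.
      Visit yew.
      At yew: go right to cedar.
        cedar is a leaf — visit cedar.
    Visit mint.
    At mint: go right to fir.
      At fir: go left to plum.
        plum is a leaf — visit plum.
      Visit fir.
      At fir: go right to ash.
        ash is a leaf — visit ash.
  Visit moss.
  At moss: go right to ivy.
    At ivy: go left to bay.
      At bay: go left to hop.
        hop is a leaf — visit hop.
      Visit bay.
      At bay: no right child.
    Visit ivy.
    At ivy: go right to fig.
      At fig: go left to reed.
        At reed: go left to teak.
          teak is a leaf — visit teak.
        Visit reed.
        At reed: no right child.
      Visit fig.
      At fig: go right to rose.
        At rose: no left child.
        Visit rose.
        At rose: go right to poppy.
          poppy is a leaf — visit poppy.
Visit kale.
At kale: go right to elm.
  elm is a leaf — visit elm.

yew cedar mint plum fir ash moss hop bay ivy teak reed fig rose poppy kale elm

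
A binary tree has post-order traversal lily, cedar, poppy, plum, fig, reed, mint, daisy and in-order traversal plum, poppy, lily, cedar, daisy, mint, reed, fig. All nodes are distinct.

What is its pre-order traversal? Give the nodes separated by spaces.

The last element of post-order is the root; it splits in-order into left and right subtrees.
Root daisy: left subtree has 4 nodes {plum, poppy, lily, cedar}, right has 3 {mint, reed, fig}.
  Root plum: left subtree has 0 nodes { }, right has 3 {poppy, lily, cedar}.
    Root poppy: left subtree has 0 nodes { }, right has 2 {lily, cedar}.
      Root cedar: left subtree has 1 node {lily}, right has 0 { }.
  Root mint: left subtree has 0 nodes { }, right has 2 {reed, fig}.
    Root reed: left subtree has 0 nodes { }, right has 1 {fig}.

daisy plum poppy cedar lily mint reed fig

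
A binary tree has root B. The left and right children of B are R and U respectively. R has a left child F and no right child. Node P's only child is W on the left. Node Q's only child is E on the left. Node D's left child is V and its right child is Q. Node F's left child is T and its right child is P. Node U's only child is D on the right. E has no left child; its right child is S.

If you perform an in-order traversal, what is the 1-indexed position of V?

8

In-order visits the left subtree, then the node, then the right subtree.
At B: go left to R.
  At R: go left to F.
    At F: go left to T.
      T is a leaf — visit T.
    Visit F.
    At F: go right to P.
      At P: go left to W.
        W is a leaf — visit W.
      Visit P.
      At P: no right child.
  Visit R.
  At R: no right child.
Visit B.
At B: go right to U.
  At U: no left child.
  Visit U.
  At U: go right to D.
    At D: go left to V.
      V is a leaf — visit V.
    Visit D.
    At D: go right to Q.
      At Q: go left to E.
        At E: no left child.
        Visit E.
        At E: go right to S.
          S is a leaf — visit S.
      Visit Q.
      At Q: no right child.
Full in-order sequence: T, F, W, P, R, B, U, V, D, E, S, Q.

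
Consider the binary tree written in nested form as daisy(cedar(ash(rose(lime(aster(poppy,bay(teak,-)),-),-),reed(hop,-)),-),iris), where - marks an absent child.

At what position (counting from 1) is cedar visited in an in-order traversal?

10

In-order visits the left subtree, then the node, then the right subtree.
At daisy: go left to cedar.
  At cedar: go left to ash.
    At ash: go left to rose.
      At rose: go left to lime.
        At lime: go left to aster.
          At aster: go left to poppy.
            poppy is a leaf — visit poppy.
          Visit aster.
          At aster: go right to bay.
            At bay: go left to teak.
              teak is a leaf — visit teak.
            Visit bay.
            At bay: no right child.
        Visit lime.
        At lime: no right child.
      Visit rose.
      At rose: no right child.
    Visit ash.
    At ash: go right to reed.
      At reed: go left to hop.
        hop is a leaf — visit hop.
      Visit reed.
      At reed: no right child.
  Visit cedar.
  At cedar: no right child.
Visit daisy.
At daisy: go right to iris.
  iris is a leaf — visit iris.
Full in-order sequence: poppy, aster, teak, bay, lime, rose, ash, hop, reed, cedar, daisy, iris.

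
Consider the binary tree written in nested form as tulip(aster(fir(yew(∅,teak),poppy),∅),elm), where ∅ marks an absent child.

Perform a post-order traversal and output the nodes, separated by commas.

Post-order visits the left subtree, then the right subtree, then the node.
At tulip: go left to aster.
  At aster: go left to fir.
    At fir: go left to yew.
      At yew: no left child.
      At yew: go right to teak.
        teak is a leaf — visit teak.
      Visit yew.
    At fir: go right to poppy.
      poppy is a leaf — visit poppy.
    Visit fir.
  At aster: no right child.
  Visit aster.
At tulip: go right to elm.
  elm is a leaf — visit elm.
Visit tulip.

teak, yew, poppy, fir, aster, elm, tulip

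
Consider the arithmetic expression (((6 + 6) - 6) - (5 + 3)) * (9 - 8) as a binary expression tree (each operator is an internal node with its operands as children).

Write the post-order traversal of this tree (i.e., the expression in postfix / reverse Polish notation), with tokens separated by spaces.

Post-order on an expression tree gives postfix notation: for each operator, emit left operand, right operand, then the operator.

6 6 + 6 - 5 3 + - 9 8 - *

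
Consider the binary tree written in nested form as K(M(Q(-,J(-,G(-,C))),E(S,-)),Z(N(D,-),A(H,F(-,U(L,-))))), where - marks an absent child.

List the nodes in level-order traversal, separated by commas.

Level-order visits nodes level by level from the root, left to right within each level.
Level 0: K
Level 1: M, Z
Level 2: Q, E, N, A
Level 3: J, S, D, H, F
Level 4: G, U
Level 5: C, L

K, M, Z, Q, E, N, A, J, S, D, H, F, G, U, C, L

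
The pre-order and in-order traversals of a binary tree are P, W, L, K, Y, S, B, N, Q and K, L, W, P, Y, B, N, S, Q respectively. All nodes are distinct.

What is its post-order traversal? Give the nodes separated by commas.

The first element of pre-order is the root; it splits in-order into left and right subtrees.
Root P: left subtree has 3 nodes {K, L, W}, right has 5 {Y, B, N, S, Q}.
  Root W: left subtree has 2 nodes {K, L}, right has 0 { }.
    Root L: left subtree has 1 node {K}, right has 0 { }.
  Root Y: left subtree has 0 nodes { }, right has 4 {B, N, S, Q}.
    Root S: left subtree has 2 nodes {B, N}, right has 1 {Q}.
      Root B: left subtree has 0 nodes { }, right has 1 {N}.

K, L, W, N, B, Q, S, Y, P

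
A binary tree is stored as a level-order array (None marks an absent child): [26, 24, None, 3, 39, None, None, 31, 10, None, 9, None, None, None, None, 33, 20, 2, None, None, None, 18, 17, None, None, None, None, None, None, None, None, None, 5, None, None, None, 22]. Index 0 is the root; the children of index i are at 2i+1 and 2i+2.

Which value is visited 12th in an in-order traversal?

In-order visits the left subtree, then the node, then the right subtree.
At 26: go left to 24.
  At 24: go left to 3.
    At 3: go left to 31.
      At 31: go left to 33.
        At 33: no left child.
        Visit 33.
        At 33: go right to 5.
          5 is a leaf — visit 5.
      Visit 31.
      At 31: go right to 20.
        20 is a leaf — visit 20.
    Visit 3.
    At 3: go right to 10.
      At 10: go left to 2.
        At 2: no left child.
        Visit 2.
        At 2: go right to 22.
          22 is a leaf — visit 22.
      Visit 10.
      At 10: no right child.
  Visit 24.
  At 24: go right to 39.
    At 39: no left child.
    Visit 39.
    At 39: go right to 9.
      At 9: go left to 18.
        18 is a leaf — visit 18.
      Visit 9.
      At 9: go right to 17.
        17 is a leaf — visit 17.
Visit 26.
At 26: no right child.
Full in-order sequence: 33, 5, 31, 20, 3, 2, 22, 10, 24, 39, 18, 9, 17, 26.

9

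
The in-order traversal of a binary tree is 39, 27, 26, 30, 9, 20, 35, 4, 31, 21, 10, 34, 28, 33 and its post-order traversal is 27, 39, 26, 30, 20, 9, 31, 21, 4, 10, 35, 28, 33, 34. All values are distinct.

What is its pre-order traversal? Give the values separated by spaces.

34 35 9 30 26 39 27 20 10 4 21 31 33 28

The last element of post-order is the root; it splits in-order into left and right subtrees.
Root 34: left subtree has 11 nodes {39, 27, 26, 30, 9, 20, 35, 4, 31, 21, 10}, right has 2 {28, 33}.
  Root 35: left subtree has 6 nodes {39, 27, 26, 30, 9, 20}, right has 4 {4, 31, 21, 10}.
    Root 9: left subtree has 4 nodes {39, 27, 26, 30}, right has 1 {20}.
      Root 30: left subtree has 3 nodes {39, 27, 26}, right has 0 { }.
        Root 26: left subtree has 2 nodes {39, 27}, right has 0 { }.
          Root 39: left subtree has 0 nodes { }, right has 1 {27}.
    Root 10: left subtree has 3 nodes {4, 31, 21}, right has 0 { }.
      Root 4: left subtree has 0 nodes { }, right has 2 {31, 21}.
        Root 21: left subtree has 1 node {31}, right has 0 { }.
  Root 33: left subtree has 1 node {28}, right has 0 { }.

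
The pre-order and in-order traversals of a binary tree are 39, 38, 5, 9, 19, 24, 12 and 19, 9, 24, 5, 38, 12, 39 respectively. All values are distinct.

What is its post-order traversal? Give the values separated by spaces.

The first element of pre-order is the root; it splits in-order into left and right subtrees.
Root 39: left subtree has 6 nodes {19, 9, 24, 5, 38, 12}, right has 0 { }.
  Root 38: left subtree has 4 nodes {19, 9, 24, 5}, right has 1 {12}.
    Root 5: left subtree has 3 nodes {19, 9, 24}, right has 0 { }.
      Root 9: left subtree has 1 node {19}, right has 1 {24}.

19 24 9 5 12 38 39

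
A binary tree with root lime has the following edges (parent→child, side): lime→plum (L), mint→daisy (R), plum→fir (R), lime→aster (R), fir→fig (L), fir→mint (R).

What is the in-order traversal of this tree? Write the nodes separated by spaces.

In-order visits the left subtree, then the node, then the right subtree.
At lime: go left to plum.
  At plum: no left child.
  Visit plum.
  At plum: go right to fir.
    At fir: go left to fig.
      fig is a leaf — visit fig.
    Visit fir.
    At fir: go right to mint.
      At mint: no left child.
      Visit mint.
      At mint: go right to daisy.
        daisy is a leaf — visit daisy.
Visit lime.
At lime: go right to aster.
  aster is a leaf — visit aster.

plum fig fir mint daisy lime aster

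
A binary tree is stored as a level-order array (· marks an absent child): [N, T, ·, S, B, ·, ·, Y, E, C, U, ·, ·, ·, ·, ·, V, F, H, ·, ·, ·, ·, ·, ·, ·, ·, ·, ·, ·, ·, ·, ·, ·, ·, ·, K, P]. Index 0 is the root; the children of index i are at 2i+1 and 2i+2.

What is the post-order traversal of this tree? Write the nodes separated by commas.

Post-order visits the left subtree, then the right subtree, then the node.
At N: go left to T.
  At T: go left to S.
    At S: go left to Y.
      At Y: no left child.
      At Y: go right to V.
        V is a leaf — visit V.
      Visit Y.
    At S: go right to E.
      At E: go left to F.
        At F: no left child.
        At F: go right to K.
          K is a leaf — visit K.
        Visit F.
      At E: go right to H.
        At H: go left to P.
          P is a leaf — visit P.
        At H: no right child.
        Visit H.
      Visit E.
    Visit S.
  At T: go right to B.
    At B: go left to C.
      C is a leaf — visit C.
    At B: go right to U.
      U is a leaf — visit U.
    Visit B.
  Visit T.
At N: no right child.
Visit N.

V, Y, K, F, P, H, E, S, C, U, B, T, N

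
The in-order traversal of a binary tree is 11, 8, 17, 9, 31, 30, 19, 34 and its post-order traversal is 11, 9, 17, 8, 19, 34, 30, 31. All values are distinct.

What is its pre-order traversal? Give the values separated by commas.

31, 8, 11, 17, 9, 30, 34, 19

The last element of post-order is the root; it splits in-order into left and right subtrees.
Root 31: left subtree has 4 nodes {11, 8, 17, 9}, right has 3 {30, 19, 34}.
  Root 8: left subtree has 1 node {11}, right has 2 {17, 9}.
    Root 17: left subtree has 0 nodes { }, right has 1 {9}.
  Root 30: left subtree has 0 nodes { }, right has 2 {19, 34}.
    Root 34: left subtree has 1 node {19}, right has 0 { }.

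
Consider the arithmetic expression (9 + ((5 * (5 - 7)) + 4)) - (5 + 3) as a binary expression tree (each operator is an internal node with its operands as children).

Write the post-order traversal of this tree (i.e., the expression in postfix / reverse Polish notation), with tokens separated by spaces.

9 5 5 7 - * 4 + + 5 3 + -

Post-order on an expression tree gives postfix notation: for each operator, emit left operand, right operand, then the operator.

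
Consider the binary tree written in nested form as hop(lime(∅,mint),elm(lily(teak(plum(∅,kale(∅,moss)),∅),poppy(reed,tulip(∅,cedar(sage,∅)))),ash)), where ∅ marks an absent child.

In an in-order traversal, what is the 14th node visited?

elm

In-order visits the left subtree, then the node, then the right subtree.
At hop: go left to lime.
  At lime: no left child.
  Visit lime.
  At lime: go right to mint.
    mint is a leaf — visit mint.
Visit hop.
At hop: go right to elm.
  At elm: go left to lily.
    At lily: go left to teak.
      At teak: go left to plum.
        At plum: no left child.
        Visit plum.
        At plum: go right to kale.
          At kale: no left child.
          Visit kale.
          At kale: go right to moss.
            moss is a leaf — visit moss.
      Visit teak.
      At teak: no right child.
    Visit lily.
    At lily: go right to poppy.
      At poppy: go left to reed.
        reed is a leaf — visit reed.
      Visit poppy.
      At poppy: go right to tulip.
        At tulip: no left child.
        Visit tulip.
        At tulip: go right to cedar.
          At cedar: go left to sage.
            sage is a leaf — visit sage.
          Visit cedar.
          At cedar: no right child.
  Visit elm.
  At elm: go right to ash.
    ash is a leaf — visit ash.
Full in-order sequence: lime, mint, hop, plum, kale, moss, teak, lily, reed, poppy, tulip, sage, cedar, elm, ash.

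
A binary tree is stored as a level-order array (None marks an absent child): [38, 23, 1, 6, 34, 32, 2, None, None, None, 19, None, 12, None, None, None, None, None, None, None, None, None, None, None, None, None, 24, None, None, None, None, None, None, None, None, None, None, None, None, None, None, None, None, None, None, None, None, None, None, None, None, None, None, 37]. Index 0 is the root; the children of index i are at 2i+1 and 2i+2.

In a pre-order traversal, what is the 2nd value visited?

Pre-order visits the node, then its left subtree, then its right subtree.
Visit 38.
At 38: go left to 23.
  Visit 23.
  At 23: go left to 6.
    6 is a leaf — visit 6.
  At 23: go right to 34.
    Visit 34.
    At 34: no left child.
    At 34: go right to 19.
      19 is a leaf — visit 19.
At 38: go right to 1.
  Visit 1.
  At 1: go left to 32.
    Visit 32.
    At 32: no left child.
    At 32: go right to 12.
      Visit 12.
      At 12: no left child.
      At 12: go right to 24.
        Visit 24.
        At 24: go left to 37.
          37 is a leaf — visit 37.
        At 24: no right child.
  At 1: go right to 2.
    2 is a leaf — visit 2.
Full pre-order sequence: 38, 23, 6, 34, 19, 1, 32, 12, 24, 37, 2.

23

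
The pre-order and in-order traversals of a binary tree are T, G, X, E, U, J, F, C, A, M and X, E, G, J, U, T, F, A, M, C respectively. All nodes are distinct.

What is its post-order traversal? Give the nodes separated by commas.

The first element of pre-order is the root; it splits in-order into left and right subtrees.
Root T: left subtree has 5 nodes {X, E, G, J, U}, right has 4 {F, A, M, C}.
  Root G: left subtree has 2 nodes {X, E}, right has 2 {J, U}.
    Root X: left subtree has 0 nodes { }, right has 1 {E}.
    Root U: left subtree has 1 node {J}, right has 0 { }.
  Root F: left subtree has 0 nodes { }, right has 3 {A, M, C}.
    Root C: left subtree has 2 nodes {A, M}, right has 0 { }.
      Root A: left subtree has 0 nodes { }, right has 1 {M}.

E, X, J, U, G, M, A, C, F, T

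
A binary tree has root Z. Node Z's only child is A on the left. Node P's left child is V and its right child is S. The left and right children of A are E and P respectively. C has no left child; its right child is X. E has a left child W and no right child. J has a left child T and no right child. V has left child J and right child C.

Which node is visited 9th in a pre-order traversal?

C

Pre-order visits the node, then its left subtree, then its right subtree.
Visit Z.
At Z: go left to A.
  Visit A.
  At A: go left to E.
    Visit E.
    At E: go left to W.
      W is a leaf — visit W.
    At E: no right child.
  At A: go right to P.
    Visit P.
    At P: go left to V.
      Visit V.
      At V: go left to J.
        Visit J.
        At J: go left to T.
          T is a leaf — visit T.
        At J: no right child.
      At V: go right to C.
        Visit C.
        At C: no left child.
        At C: go right to X.
          X is a leaf — visit X.
    At P: go right to S.
      S is a leaf — visit S.
At Z: no right child.
Full pre-order sequence: Z, A, E, W, P, V, J, T, C, X, S.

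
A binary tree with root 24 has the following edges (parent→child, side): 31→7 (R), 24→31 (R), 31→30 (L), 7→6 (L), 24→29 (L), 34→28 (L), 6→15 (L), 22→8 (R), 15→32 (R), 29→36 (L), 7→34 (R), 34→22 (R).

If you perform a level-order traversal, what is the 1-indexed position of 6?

Level-order visits nodes level by level from the root, left to right within each level.
Level 0: 24
Level 1: 29, 31
Level 2: 36, 30, 7
Level 3: 6, 34
Level 4: 15, 28, 22
Level 5: 32, 8
Full level-order sequence: 24, 29, 31, 36, 30, 7, 6, 34, 15, 28, 22, 32, 8.

7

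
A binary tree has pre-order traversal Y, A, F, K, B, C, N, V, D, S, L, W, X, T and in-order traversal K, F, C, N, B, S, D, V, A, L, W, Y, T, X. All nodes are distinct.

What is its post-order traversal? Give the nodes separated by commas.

K, N, C, S, D, V, B, F, W, L, A, T, X, Y

The first element of pre-order is the root; it splits in-order into left and right subtrees.
Root Y: left subtree has 11 nodes {K, F, C, N, B, S, D, V, A, L, W}, right has 2 {T, X}.
  Root A: left subtree has 8 nodes {K, F, C, N, B, S, D, V}, right has 2 {L, W}.
    Root F: left subtree has 1 node {K}, right has 6 {C, N, B, S, D, V}.
      Root B: left subtree has 2 nodes {C, N}, right has 3 {S, D, V}.
        Root C: left subtree has 0 nodes { }, right has 1 {N}.
        Root V: left subtree has 2 nodes {S, D}, right has 0 { }.
          Root D: left subtree has 1 node {S}, right has 0 { }.
    Root L: left subtree has 0 nodes { }, right has 1 {W}.
  Root X: left subtree has 1 node {T}, right has 0 { }.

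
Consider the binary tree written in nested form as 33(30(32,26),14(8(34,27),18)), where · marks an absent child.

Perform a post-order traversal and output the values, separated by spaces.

32 26 30 34 27 8 18 14 33

Post-order visits the left subtree, then the right subtree, then the node.
At 33: go left to 30.
  At 30: go left to 32.
    32 is a leaf — visit 32.
  At 30: go right to 26.
    26 is a leaf — visit 26.
  Visit 30.
At 33: go right to 14.
  At 14: go left to 8.
    At 8: go left to 34.
      34 is a leaf — visit 34.
    At 8: go right to 27.
      27 is a leaf — visit 27.
    Visit 8.
  At 14: go right to 18.
    18 is a leaf — visit 18.
  Visit 14.
Visit 33.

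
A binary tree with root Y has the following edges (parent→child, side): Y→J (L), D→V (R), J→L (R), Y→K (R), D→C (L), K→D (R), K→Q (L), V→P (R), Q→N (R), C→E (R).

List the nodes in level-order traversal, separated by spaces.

Y J K L Q D N C V E P

Level-order visits nodes level by level from the root, left to right within each level.
Level 0: Y
Level 1: J, K
Level 2: L, Q, D
Level 3: N, C, V
Level 4: E, P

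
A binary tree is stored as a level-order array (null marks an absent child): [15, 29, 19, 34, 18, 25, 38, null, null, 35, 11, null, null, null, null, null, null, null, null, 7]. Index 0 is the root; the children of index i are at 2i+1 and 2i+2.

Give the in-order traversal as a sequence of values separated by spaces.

34 29 7 35 18 11 15 25 19 38

In-order visits the left subtree, then the node, then the right subtree.
At 15: go left to 29.
  At 29: go left to 34.
    34 is a leaf — visit 34.
  Visit 29.
  At 29: go right to 18.
    At 18: go left to 35.
      At 35: go left to 7.
        7 is a leaf — visit 7.
      Visit 35.
      At 35: no right child.
    Visit 18.
    At 18: go right to 11.
      11 is a leaf — visit 11.
Visit 15.
At 15: go right to 19.
  At 19: go left to 25.
    25 is a leaf — visit 25.
  Visit 19.
  At 19: go right to 38.
    38 is a leaf — visit 38.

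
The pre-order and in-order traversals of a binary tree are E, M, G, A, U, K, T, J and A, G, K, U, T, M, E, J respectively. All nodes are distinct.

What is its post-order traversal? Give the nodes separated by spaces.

The first element of pre-order is the root; it splits in-order into left and right subtrees.
Root E: left subtree has 6 nodes {A, G, K, U, T, M}, right has 1 {J}.
  Root M: left subtree has 5 nodes {A, G, K, U, T}, right has 0 { }.
    Root G: left subtree has 1 node {A}, right has 3 {K, U, T}.
      Root U: left subtree has 1 node {K}, right has 1 {T}.

A K T U G M J E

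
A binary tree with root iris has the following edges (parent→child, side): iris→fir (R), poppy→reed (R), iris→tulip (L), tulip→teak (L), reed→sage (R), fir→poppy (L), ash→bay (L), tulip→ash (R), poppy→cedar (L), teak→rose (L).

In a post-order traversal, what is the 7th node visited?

Post-order visits the left subtree, then the right subtree, then the node.
At iris: go left to tulip.
  At tulip: go left to teak.
    At teak: go left to rose.
      rose is a leaf — visit rose.
    At teak: no right child.
    Visit teak.
  At tulip: go right to ash.
    At ash: go left to bay.
      bay is a leaf — visit bay.
    At ash: no right child.
    Visit ash.
  Visit tulip.
At iris: go right to fir.
  At fir: go left to poppy.
    At poppy: go left to cedar.
      cedar is a leaf — visit cedar.
    At poppy: go right to reed.
      At reed: no left child.
      At reed: go right to sage.
        sage is a leaf — visit sage.
      Visit reed.
    Visit poppy.
  At fir: no right child.
  Visit fir.
Visit iris.
Full post-order sequence: rose, teak, bay, ash, tulip, cedar, sage, reed, poppy, fir, iris.

sage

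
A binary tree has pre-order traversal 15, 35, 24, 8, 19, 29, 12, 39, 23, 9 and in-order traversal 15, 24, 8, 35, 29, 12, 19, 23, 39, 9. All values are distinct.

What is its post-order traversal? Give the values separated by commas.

The first element of pre-order is the root; it splits in-order into left and right subtrees.
Root 15: left subtree has 0 nodes { }, right has 9 {24, 8, 35, 29, 12, 19, 23, 39, 9}.
  Root 35: left subtree has 2 nodes {24, 8}, right has 6 {29, 12, 19, 23, 39, 9}.
    Root 24: left subtree has 0 nodes { }, right has 1 {8}.
    Root 19: left subtree has 2 nodes {29, 12}, right has 3 {23, 39, 9}.
      Root 29: left subtree has 0 nodes { }, right has 1 {12}.
      Root 39: left subtree has 1 node {23}, right has 1 {9}.

8, 24, 12, 29, 23, 9, 39, 19, 35, 15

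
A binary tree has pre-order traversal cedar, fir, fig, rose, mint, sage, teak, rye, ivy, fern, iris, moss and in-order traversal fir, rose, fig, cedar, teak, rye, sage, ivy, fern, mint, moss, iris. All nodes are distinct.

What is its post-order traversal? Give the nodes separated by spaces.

rose fig fir rye teak fern ivy sage moss iris mint cedar

The first element of pre-order is the root; it splits in-order into left and right subtrees.
Root cedar: left subtree has 3 nodes {fir, rose, fig}, right has 8 {teak, rye, sage, ivy, fern, mint, moss, iris}.
  Root fir: left subtree has 0 nodes { }, right has 2 {rose, fig}.
    Root fig: left subtree has 1 node {rose}, right has 0 { }.
  Root mint: left subtree has 5 nodes {teak, rye, sage, ivy, fern}, right has 2 {moss, iris}.
    Root sage: left subtree has 2 nodes {teak, rye}, right has 2 {ivy, fern}.
      Root teak: left subtree has 0 nodes { }, right has 1 {rye}.
      Root ivy: left subtree has 0 nodes { }, right has 1 {fern}.
    Root iris: left subtree has 1 node {moss}, right has 0 { }.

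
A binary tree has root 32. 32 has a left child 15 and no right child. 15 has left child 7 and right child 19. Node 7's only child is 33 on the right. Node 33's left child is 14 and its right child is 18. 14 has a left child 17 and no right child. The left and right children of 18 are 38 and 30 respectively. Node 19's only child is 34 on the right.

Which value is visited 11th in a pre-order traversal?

34

Pre-order visits the node, then its left subtree, then its right subtree.
Visit 32.
At 32: go left to 15.
  Visit 15.
  At 15: go left to 7.
    Visit 7.
    At 7: no left child.
    At 7: go right to 33.
      Visit 33.
      At 33: go left to 14.
        Visit 14.
        At 14: go left to 17.
          17 is a leaf — visit 17.
        At 14: no right child.
      At 33: go right to 18.
        Visit 18.
        At 18: go left to 38.
          38 is a leaf — visit 38.
        At 18: go right to 30.
          30 is a leaf — visit 30.
  At 15: go right to 19.
    Visit 19.
    At 19: no left child.
    At 19: go right to 34.
      34 is a leaf — visit 34.
At 32: no right child.
Full pre-order sequence: 32, 15, 7, 33, 14, 17, 18, 38, 30, 19, 34.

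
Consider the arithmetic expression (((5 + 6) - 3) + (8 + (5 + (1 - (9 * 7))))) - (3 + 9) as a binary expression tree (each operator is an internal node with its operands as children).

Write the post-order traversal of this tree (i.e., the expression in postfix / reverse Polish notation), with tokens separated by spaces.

Post-order on an expression tree gives postfix notation: for each operator, emit left operand, right operand, then the operator.

5 6 + 3 - 8 5 1 9 7 * - + + + 3 9 + -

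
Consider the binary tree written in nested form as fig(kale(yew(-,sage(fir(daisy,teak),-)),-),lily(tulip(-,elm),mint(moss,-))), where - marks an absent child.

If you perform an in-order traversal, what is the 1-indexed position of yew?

1

In-order visits the left subtree, then the node, then the right subtree.
At fig: go left to kale.
  At kale: go left to yew.
    At yew: no left child.
    Visit yew.
    At yew: go right to sage.
      At sage: go left to fir.
        At fir: go left to daisy.
          daisy is a leaf — visit daisy.
        Visit fir.
        At fir: go right to teak.
          teak is a leaf — visit teak.
      Visit sage.
      At sage: no right child.
  Visit kale.
  At kale: no right child.
Visit fig.
At fig: go right to lily.
  At lily: go left to tulip.
    At tulip: no left child.
    Visit tulip.
    At tulip: go right to elm.
      elm is a leaf — visit elm.
  Visit lily.
  At lily: go right to mint.
    At mint: go left to moss.
      moss is a leaf — visit moss.
    Visit mint.
    At mint: no right child.
Full in-order sequence: yew, daisy, fir, teak, sage, kale, fig, tulip, elm, lily, moss, mint.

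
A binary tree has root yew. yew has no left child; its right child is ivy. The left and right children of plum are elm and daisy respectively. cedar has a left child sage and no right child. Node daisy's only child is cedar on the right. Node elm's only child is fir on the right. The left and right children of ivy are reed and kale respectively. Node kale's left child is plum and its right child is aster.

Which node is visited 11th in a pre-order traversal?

Pre-order visits the node, then its left subtree, then its right subtree.
Visit yew.
At yew: no left child.
At yew: go right to ivy.
  Visit ivy.
  At ivy: go left to reed.
    reed is a leaf — visit reed.
  At ivy: go right to kale.
    Visit kale.
    At kale: go left to plum.
      Visit plum.
      At plum: go left to elm.
        Visit elm.
        At elm: no left child.
        At elm: go right to fir.
          fir is a leaf — visit fir.
      At plum: go right to daisy.
        Visit daisy.
        At daisy: no left child.
        At daisy: go right to cedar.
          Visit cedar.
          At cedar: go left to sage.
            sage is a leaf — visit sage.
          At cedar: no right child.
    At kale: go right to aster.
      aster is a leaf — visit aster.
Full pre-order sequence: yew, ivy, reed, kale, plum, elm, fir, daisy, cedar, sage, aster.

aster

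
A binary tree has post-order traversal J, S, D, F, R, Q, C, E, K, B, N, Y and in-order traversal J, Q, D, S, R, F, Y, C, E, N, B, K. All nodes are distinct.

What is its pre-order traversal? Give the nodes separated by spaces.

The last element of post-order is the root; it splits in-order into left and right subtrees.
Root Y: left subtree has 6 nodes {J, Q, D, S, R, F}, right has 5 {C, E, N, B, K}.
  Root Q: left subtree has 1 node {J}, right has 4 {D, S, R, F}.
    Root R: left subtree has 2 nodes {D, S}, right has 1 {F}.
      Root D: left subtree has 0 nodes { }, right has 1 {S}.
  Root N: left subtree has 2 nodes {C, E}, right has 2 {B, K}.
    Root E: left subtree has 1 node {C}, right has 0 { }.
    Root B: left subtree has 0 nodes { }, right has 1 {K}.

Y Q J R D S F N E C B K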